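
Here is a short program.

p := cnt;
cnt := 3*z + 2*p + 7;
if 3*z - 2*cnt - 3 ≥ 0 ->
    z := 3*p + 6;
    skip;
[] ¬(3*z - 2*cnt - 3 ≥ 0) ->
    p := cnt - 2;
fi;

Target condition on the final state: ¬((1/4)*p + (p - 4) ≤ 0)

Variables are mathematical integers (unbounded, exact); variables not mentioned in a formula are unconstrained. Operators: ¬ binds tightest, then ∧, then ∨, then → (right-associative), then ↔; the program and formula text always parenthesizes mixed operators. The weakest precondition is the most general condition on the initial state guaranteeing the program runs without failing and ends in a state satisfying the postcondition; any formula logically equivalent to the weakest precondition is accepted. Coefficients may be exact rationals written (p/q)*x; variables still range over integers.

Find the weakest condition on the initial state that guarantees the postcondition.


Working backward. After the program, the postcondition ¬((1/4)*p + (p - 4) ≤ 0) must hold; in canonical form it is ¬((5/4)*p ≤ 4).
Then branch requires ¬((5/4)*p ≤ 4); else branch requires ¬((5/4)*cnt ≤ 13/2).
Before the if: (3*z ≥ 2*cnt + 3 → (¬((5/4)*p ≤ 4))) ∧ ((¬(3*z ≥ 2*cnt + 3)) → (¬((5/4)*cnt ≤ 13/2)))
Before cnt := 3*z + 2*p + 7: (4*p + 3*z ≤ -17 → (¬((5/4)*p ≤ 4))) ∧ ((¬(4*p + 3*z ≤ -17)) → (¬((5/2)*p + (15/4)*z ≤ -9/4)))
Before p := cnt: (4*cnt + 3*z ≤ -17 → (¬((5/4)*cnt ≤ 4))) ∧ ((¬(4*cnt + 3*z ≤ -17)) → (¬((5/2)*cnt + (15/4)*z ≤ -9/4)))
Answer: WP = (4*cnt + 3*z ≤ -17 → (¬((5/4)*cnt ≤ 4))) ∧ ((¬(4*cnt + 3*z ≤ -17)) → (¬((5/2)*cnt + (15/4)*z ≤ -9/4)))


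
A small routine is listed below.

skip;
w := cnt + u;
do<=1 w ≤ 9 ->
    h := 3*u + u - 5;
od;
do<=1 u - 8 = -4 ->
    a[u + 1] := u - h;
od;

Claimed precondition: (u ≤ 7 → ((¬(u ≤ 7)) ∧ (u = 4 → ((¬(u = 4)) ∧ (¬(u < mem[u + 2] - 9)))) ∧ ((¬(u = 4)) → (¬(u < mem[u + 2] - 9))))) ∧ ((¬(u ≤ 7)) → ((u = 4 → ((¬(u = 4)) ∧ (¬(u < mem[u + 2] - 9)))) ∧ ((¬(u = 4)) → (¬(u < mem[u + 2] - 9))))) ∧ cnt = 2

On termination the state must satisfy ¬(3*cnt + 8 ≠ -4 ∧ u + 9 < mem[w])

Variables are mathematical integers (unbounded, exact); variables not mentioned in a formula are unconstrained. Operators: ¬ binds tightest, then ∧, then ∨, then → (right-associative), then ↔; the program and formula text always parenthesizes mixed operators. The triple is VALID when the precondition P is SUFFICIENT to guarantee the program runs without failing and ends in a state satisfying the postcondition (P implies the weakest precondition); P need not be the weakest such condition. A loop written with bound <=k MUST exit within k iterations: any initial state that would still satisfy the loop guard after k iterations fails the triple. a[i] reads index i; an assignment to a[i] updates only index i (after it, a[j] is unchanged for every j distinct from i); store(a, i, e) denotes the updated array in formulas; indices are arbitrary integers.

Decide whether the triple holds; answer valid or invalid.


Working backward. After the program, the postcondition ¬(3*cnt + 8 ≠ -4 ∧ u + 9 < mem[w]) must hold; in canonical form it is ¬(3*cnt ≠ -12 ∧ u < mem[w] - 9).
Before the loop (bound <=1), unroll the exhaustion recursion (WP_0 = exit-now case; WP_j = one more guarded iteration, up to j = 1):
  WP_0: (¬(u = 4)) ∧ (¬(3*cnt ≠ -12 ∧ u < mem[w] - 9))
  WP_1: (u = 4 → ((¬(u = 4)) ∧ (¬(3*cnt ≠ -12 ∧ u < mem[w] - 9)))) ∧ ((¬(u = 4)) → (¬(3*cnt ≠ -12 ∧ u < mem[w] - 9)))
So before the loop: (u = 4 → ((¬(u = 4)) ∧ (¬(3*cnt ≠ -12 ∧ u < mem[w] - 9)))) ∧ ((¬(u = 4)) → (¬(3*cnt ≠ -12 ∧ u < mem[w] - 9)))
Before the loop (bound <=1), unroll the exhaustion recursion (WP_0 = exit-now case; WP_j = one more guarded iteration, up to j = 1):
  WP_0: (¬(w ≤ 9)) ∧ (u = 4 → ((¬(u = 4)) ∧ (¬(3*cnt ≠ -12 ∧ u < mem[w] - 9)))) ∧ ((¬(u = 4)) → (¬(3*cnt ≠ -12 ∧ u < mem[w] - 9)))
  WP_1: (w ≤ 9 → ((¬(w ≤ 9)) ∧ (u = 4 → ((¬(u = 4)) ∧ (¬(3*cnt ≠ -12 ∧ u < mem[w] - 9)))) ∧ ((¬(u = 4)) → (¬(3*cnt ≠ -12 ∧ u < mem[w] - 9))))) ∧ ((¬(w ≤ 9)) → ((u = 4 → ((¬(u = 4)) ∧ (¬(3*cnt ≠ -12 ∧ u < mem[w] - 9)))) ∧ ((¬(u = 4)) → (¬(3*cnt ≠ -12 ∧ u < mem[w] - 9)))))
So before the loop: (w ≤ 9 → ((¬(w ≤ 9)) ∧ (u = 4 → ((¬(u = 4)) ∧ (¬(3*cnt ≠ -12 ∧ u < mem[w] - 9)))) ∧ ((¬(u = 4)) → (¬(3*cnt ≠ -12 ∧ u < mem[w] - 9))))) ∧ ((¬(w ≤ 9)) → ((u = 4 → ((¬(u = 4)) ∧ (¬(3*cnt ≠ -12 ∧ u < mem[w] - 9)))) ∧ ((¬(u = 4)) → (¬(3*cnt ≠ -12 ∧ u < mem[w] - 9)))))
Before w := cnt + u: (cnt + u ≤ 9 → ((¬(cnt + u ≤ 9)) ∧ (u = 4 → ((¬(u = 4)) ∧ (¬(3*cnt ≠ -12 ∧ u < mem[cnt + u] - 9)))) ∧ ((¬(u = 4)) → (¬(3*cnt ≠ -12 ∧ u < mem[cnt + u] - 9))))) ∧ ((¬(cnt + u ≤ 9)) → ((u = 4 → ((¬(u = 4)) ∧ (¬(3*cnt ≠ -12 ∧ u < mem[cnt + u] - 9)))) ∧ ((¬(u = 4)) → (¬(3*cnt ≠ -12 ∧ u < mem[cnt + u] - 9)))))
Before skip: (cnt + u ≤ 9 → ((¬(cnt + u ≤ 9)) ∧ (u = 4 → ((¬(u = 4)) ∧ (¬(3*cnt ≠ -12 ∧ u < mem[cnt + u] - 9)))) ∧ ((¬(u = 4)) → (¬(3*cnt ≠ -12 ∧ u < mem[cnt + u] - 9))))) ∧ ((¬(cnt + u ≤ 9)) → ((u = 4 → ((¬(u = 4)) ∧ (¬(3*cnt ≠ -12 ∧ u < mem[cnt + u] - 9)))) ∧ ((¬(u = 4)) → (¬(3*cnt ≠ -12 ∧ u < mem[cnt + u] - 9)))))
The weakest precondition is (cnt + u ≤ 9 → ((¬(cnt + u ≤ 9)) ∧ (u = 4 → ((¬(u = 4)) ∧ (¬(3*cnt ≠ -12 ∧ u < mem[cnt + u] - 9)))) ∧ ((¬(u = 4)) → (¬(3*cnt ≠ -12 ∧ u < mem[cnt + u] - 9))))) ∧ ((¬(cnt + u ≤ 9)) → ((u = 4 → ((¬(u = 4)) ∧ (¬(3*cnt ≠ -12 ∧ u < mem[cnt + u] - 9)))) ∧ ((¬(u = 4)) → (¬(3*cnt ≠ -12 ∧ u < mem[cnt + u] - 9))))).
Check whether (u ≤ 7 → ((¬(u ≤ 7)) ∧ (u = 4 → ((¬(u = 4)) ∧ (¬(u < mem[u + 2] - 9)))) ∧ ((¬(u = 4)) → (¬(u < mem[u + 2] - 9))))) ∧ ((¬(u ≤ 7)) → ((u = 4 → ((¬(u = 4)) ∧ (¬(u < mem[u + 2] - 9)))) ∧ ((¬(u = 4)) → (¬(u < mem[u + 2] - 9))))) ∧ cnt = 2 implies it.
Every state satisfying the precondition satisfies the weakest precondition: the implication holds.
Answer: valid


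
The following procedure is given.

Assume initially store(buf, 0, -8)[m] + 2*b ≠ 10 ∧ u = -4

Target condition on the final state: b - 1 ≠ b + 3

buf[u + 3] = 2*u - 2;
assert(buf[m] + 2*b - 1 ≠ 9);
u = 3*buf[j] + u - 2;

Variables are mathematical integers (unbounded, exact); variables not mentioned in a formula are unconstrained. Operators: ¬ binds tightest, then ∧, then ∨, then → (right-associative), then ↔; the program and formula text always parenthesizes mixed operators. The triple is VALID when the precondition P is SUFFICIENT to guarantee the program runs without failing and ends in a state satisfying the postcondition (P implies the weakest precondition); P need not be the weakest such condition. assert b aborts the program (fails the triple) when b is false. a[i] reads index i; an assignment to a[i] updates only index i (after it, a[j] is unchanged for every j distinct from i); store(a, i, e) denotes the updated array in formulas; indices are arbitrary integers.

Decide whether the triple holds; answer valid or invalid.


Working backward. After the program, the postcondition b - 1 ≠ b + 3 must hold; in canonical form it is true.
Before u := 3*buf[j] + u - 2: true
Before assert buf[m] + 2*b - 1 ≠ 9: buf[m] + 2*b ≠ 10
Before buf[u + 3] := 2*u - 2: store(buf, u + 3, 2*u - 2)[m] + 2*b ≠ 10
The weakest precondition is store(buf, u + 3, 2*u - 2)[m] + 2*b ≠ 10.
Check whether store(buf, 0, -8)[m] + 2*b ≠ 10 ∧ u = -4 implies it.
Countermodel: at the initial state b = 0, buf = {[-1] = 2, [0] = 10, elsewhere 2}, m = 0, u = -4, the precondition holds but the weakest precondition fails.
Answer: invalid


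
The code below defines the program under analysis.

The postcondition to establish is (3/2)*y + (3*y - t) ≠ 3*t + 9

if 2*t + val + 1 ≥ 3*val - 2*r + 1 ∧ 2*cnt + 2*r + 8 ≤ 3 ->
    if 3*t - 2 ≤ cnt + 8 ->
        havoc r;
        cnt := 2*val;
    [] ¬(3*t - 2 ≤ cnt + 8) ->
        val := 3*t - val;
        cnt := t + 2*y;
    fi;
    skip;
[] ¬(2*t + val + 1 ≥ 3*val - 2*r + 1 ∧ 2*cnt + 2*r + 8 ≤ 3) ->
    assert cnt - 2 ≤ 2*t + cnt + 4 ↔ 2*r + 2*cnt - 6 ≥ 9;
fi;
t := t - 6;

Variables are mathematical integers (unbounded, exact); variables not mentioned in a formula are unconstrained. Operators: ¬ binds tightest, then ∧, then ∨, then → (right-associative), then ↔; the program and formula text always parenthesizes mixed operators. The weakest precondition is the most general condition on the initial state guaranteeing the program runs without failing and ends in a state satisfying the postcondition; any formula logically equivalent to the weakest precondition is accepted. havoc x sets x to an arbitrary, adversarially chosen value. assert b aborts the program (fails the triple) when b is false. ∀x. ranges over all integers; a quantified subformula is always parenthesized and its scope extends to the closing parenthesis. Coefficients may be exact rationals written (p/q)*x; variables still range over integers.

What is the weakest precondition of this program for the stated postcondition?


Working backward. After the program, the postcondition (3/2)*y + (3*y - t) ≠ 3*t + 9 must hold; in canonical form it is (9/2)*y ≠ 4*t + 9.
Before t := t - 6: (9/2)*y ≠ 4*t - 15
Then branch requires (3*t ≤ cnt + 10 → (9/2)*y ≠ 4*t - 15) ∧ ((¬(3*t ≤ cnt + 10)) → (9/2)*y ≠ 4*t - 15); else branch requires (2*t ≥ -6 ↔ 2*cnt + 2*r ≥ 15) ∧ (9/2)*y ≠ 4*t - 15.
Before the if: ((2*r + 2*t ≥ 2*val ∧ 2*cnt + 2*r ≤ -5) → ((3*t ≤ cnt + 10 → (9/2)*y ≠ 4*t - 15) ∧ ((¬(3*t ≤ cnt + 10)) → (9/2)*y ≠ 4*t - 15))) ∧ ((¬(2*r + 2*t ≥ 2*val ∧ 2*cnt + 2*r ≤ -5)) → ((2*t ≥ -6 ↔ 2*cnt + 2*r ≥ 15) ∧ (9/2)*y ≠ 4*t - 15))
Answer: WP = ((2*r + 2*t ≥ 2*val ∧ 2*cnt + 2*r ≤ -5) → ((3*t ≤ cnt + 10 → (9/2)*y ≠ 4*t - 15) ∧ ((¬(3*t ≤ cnt + 10)) → (9/2)*y ≠ 4*t - 15))) ∧ ((¬(2*r + 2*t ≥ 2*val ∧ 2*cnt + 2*r ≤ -5)) → ((2*t ≥ -6 ↔ 2*cnt + 2*r ≥ 15) ∧ (9/2)*y ≠ 4*t - 15))


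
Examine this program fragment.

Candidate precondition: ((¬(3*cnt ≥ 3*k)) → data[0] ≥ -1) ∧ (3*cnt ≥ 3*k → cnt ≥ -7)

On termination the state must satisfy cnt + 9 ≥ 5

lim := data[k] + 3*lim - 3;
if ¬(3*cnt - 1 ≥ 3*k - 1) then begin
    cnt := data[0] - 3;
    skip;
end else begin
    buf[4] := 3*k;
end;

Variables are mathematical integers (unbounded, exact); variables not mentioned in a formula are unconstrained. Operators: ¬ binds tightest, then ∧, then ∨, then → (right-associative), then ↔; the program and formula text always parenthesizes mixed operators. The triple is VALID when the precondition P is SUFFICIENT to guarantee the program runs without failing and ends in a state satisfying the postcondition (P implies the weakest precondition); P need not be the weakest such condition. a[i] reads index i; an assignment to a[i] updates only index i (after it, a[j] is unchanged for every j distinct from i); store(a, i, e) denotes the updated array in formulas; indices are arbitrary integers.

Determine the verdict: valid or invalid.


Working backward. After the program, the postcondition cnt + 9 ≥ 5 must hold; in canonical form it is cnt ≥ -4.
Then branch requires data[0] ≥ -1; else branch requires cnt ≥ -4.
Before the if: ((¬(3*cnt ≥ 3*k)) → data[0] ≥ -1) ∧ (3*cnt ≥ 3*k → cnt ≥ -4)
Before lim := data[k] + 3*lim - 3: ((¬(3*cnt ≥ 3*k)) → data[0] ≥ -1) ∧ (3*cnt ≥ 3*k → cnt ≥ -4)
The weakest precondition is ((¬(3*cnt ≥ 3*k)) → data[0] ≥ -1) ∧ (3*cnt ≥ 3*k → cnt ≥ -4).
Check whether ((¬(3*cnt ≥ 3*k)) → data[0] ≥ -1) ∧ (3*cnt ≥ 3*k → cnt ≥ -7) implies it.
Countermodel: at the initial state cnt = -5, data = {[0] = 0, elsewhere 0}, k = -5, the precondition holds but the weakest precondition fails.
Answer: invalid


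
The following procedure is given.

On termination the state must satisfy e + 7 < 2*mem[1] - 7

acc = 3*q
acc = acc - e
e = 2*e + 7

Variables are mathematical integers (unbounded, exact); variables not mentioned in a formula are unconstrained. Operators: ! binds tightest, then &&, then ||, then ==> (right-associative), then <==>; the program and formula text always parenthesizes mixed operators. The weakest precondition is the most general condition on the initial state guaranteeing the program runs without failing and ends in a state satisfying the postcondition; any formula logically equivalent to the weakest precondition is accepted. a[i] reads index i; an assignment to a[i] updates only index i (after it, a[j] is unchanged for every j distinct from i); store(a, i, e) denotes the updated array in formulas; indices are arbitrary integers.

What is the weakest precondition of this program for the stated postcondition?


Working backward. After the program, the postcondition e + 7 < 2*mem[1] - 7 must hold; in canonical form it is e < 2*mem[1] - 14.
Before e := 2*e + 7: 2*e < 2*mem[1] - 21
Before acc := acc - e: 2*e < 2*mem[1] - 21
Before acc := 3*q: 2*e < 2*mem[1] - 21
Answer: WP = 2*e < 2*mem[1] - 21


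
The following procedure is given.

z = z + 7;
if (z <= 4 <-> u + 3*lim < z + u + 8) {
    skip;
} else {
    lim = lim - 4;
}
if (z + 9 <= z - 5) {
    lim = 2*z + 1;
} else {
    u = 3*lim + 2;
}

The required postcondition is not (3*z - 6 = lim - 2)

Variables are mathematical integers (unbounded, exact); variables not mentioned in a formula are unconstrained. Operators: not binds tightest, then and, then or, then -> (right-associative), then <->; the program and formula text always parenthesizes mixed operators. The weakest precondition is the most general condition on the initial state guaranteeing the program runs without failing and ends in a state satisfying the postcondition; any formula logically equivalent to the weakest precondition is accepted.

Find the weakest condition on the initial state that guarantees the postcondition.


Working backward. After the program, the postcondition not (3*z - 6 = lim - 2) must hold; in canonical form it is not (3*z = lim + 4).
Then branch requires not (z = 5); else branch requires not (3*z = lim + 4).
Before the if: not (3*z = lim + 4)
Then branch requires not (3*z = lim + 4); else branch requires not (3*z = lim).
Before the if: ((z <= 4 <-> 3*lim < z + 8) -> (not (3*z = lim + 4))) and ((not (z <= 4 <-> 3*lim < z + 8)) -> (not (3*z = lim)))
Before z := z + 7: ((z <= -3 <-> 3*lim < z + 15) -> (not (3*z = lim - 17))) and ((not (z <= -3 <-> 3*lim < z + 15)) -> (not (3*z = lim - 21)))
Answer: WP = ((z <= -3 <-> 3*lim < z + 15) -> (not (3*z = lim - 17))) and ((not (z <= -3 <-> 3*lim < z + 15)) -> (not (3*z = lim - 21)))


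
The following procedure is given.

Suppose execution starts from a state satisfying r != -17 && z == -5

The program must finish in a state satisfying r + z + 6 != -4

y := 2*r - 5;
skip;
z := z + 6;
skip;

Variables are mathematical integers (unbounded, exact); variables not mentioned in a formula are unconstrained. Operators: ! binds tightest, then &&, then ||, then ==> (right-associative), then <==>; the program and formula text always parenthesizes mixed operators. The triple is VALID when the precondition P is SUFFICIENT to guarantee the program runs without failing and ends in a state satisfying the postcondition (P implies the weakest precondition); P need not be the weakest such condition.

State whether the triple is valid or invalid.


Working backward. After the program, the postcondition r + z + 6 != -4 must hold; in canonical form it is r + z != -10.
Before skip: r + z != -10
Before z := z + 6: r + z != -16
Before skip: r + z != -16
Before y := 2*r - 5: r + z != -16
The weakest precondition is r + z != -16.
Check whether r != -17 && z == -5 implies it.
Countermodel: at the initial state r = -11, z = -5, the precondition holds but the weakest precondition fails.
Answer: invalid


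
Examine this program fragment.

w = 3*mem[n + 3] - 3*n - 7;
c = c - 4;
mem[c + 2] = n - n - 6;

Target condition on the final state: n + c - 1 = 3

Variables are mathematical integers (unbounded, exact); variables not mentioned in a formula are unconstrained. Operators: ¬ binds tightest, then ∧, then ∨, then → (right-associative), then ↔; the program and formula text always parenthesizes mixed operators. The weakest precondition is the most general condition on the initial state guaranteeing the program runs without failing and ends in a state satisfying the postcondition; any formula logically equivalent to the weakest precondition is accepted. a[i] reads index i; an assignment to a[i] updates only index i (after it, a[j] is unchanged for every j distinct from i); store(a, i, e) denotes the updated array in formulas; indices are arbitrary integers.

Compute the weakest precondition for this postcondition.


Working backward. After the program, the postcondition n + c - 1 = 3 must hold; in canonical form it is c + n = 4.
Before mem[c + 2] := n - n - 6: c + n = 4
Before c := c - 4: c + n = 8
Before w := 3*mem[n + 3] - 3*n - 7: c + n = 8
Answer: WP = c + n = 8


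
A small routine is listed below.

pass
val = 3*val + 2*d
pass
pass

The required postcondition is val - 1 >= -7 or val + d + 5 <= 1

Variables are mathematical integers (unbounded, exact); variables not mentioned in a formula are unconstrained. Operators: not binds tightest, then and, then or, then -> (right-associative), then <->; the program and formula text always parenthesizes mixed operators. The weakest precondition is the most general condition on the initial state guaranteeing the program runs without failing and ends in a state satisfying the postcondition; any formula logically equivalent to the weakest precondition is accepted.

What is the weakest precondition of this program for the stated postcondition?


Working backward. After the program, the postcondition val - 1 >= -7 or val + d + 5 <= 1 must hold; in canonical form it is val >= -6 or d + val <= -4.
Before skip: val >= -6 or d + val <= -4
Before skip: val >= -6 or d + val <= -4
Before val := 3*val + 2*d: 2*d + 3*val >= -6 or 3*d + 3*val <= -4
Before skip: 2*d + 3*val >= -6 or 3*d + 3*val <= -4
Answer: WP = 2*d + 3*val >= -6 or 3*d + 3*val <= -4


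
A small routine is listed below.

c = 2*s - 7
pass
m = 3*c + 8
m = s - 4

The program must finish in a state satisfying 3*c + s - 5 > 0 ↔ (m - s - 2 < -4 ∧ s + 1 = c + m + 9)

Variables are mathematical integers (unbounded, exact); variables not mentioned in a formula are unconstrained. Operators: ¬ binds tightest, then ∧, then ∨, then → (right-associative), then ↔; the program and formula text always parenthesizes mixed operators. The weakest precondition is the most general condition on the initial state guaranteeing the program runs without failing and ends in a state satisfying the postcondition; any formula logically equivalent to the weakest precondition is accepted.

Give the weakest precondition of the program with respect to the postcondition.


Working backward. After the program, the postcondition 3*c + s - 5 > 0 ↔ (m - s - 2 < -4 ∧ s + 1 = c + m + 9) must hold; in canonical form it is 3*c + s > 5 ↔ (m < s - 2 ∧ s = c + m + 8).
Before m := s - 4: 3*c + s > 5 ↔ c = -4
Before m := 3*c + 8: 3*c + s > 5 ↔ c = -4
Before skip: 3*c + s > 5 ↔ c = -4
Before c := 2*s - 7: 7*s > 26 ↔ 2*s = 3
Answer: WP = 7*s > 26 ↔ 2*s = 3


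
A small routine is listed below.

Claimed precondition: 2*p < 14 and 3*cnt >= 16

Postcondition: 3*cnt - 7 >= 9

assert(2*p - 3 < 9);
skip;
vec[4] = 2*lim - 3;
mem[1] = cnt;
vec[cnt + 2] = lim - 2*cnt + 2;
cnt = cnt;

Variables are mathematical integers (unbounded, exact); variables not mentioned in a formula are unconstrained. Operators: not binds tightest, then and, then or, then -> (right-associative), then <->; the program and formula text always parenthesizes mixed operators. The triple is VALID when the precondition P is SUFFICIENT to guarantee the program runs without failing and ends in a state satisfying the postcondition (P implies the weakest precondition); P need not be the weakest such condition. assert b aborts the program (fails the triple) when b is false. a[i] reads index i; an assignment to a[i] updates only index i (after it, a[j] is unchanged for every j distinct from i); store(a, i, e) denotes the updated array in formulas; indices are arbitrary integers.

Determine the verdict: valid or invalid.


Working backward. After the program, the postcondition 3*cnt - 7 >= 9 must hold; in canonical form it is 3*cnt >= 16.
Before cnt := cnt: 3*cnt >= 16
Before vec[cnt + 2] := lim - 2*cnt + 2: 3*cnt >= 16
Before mem[1] := cnt: 3*cnt >= 16
Before vec[4] := 2*lim - 3: 3*cnt >= 16
Before skip: 3*cnt >= 16
Before assert 2*p - 3 < 9: 2*p < 12 and 3*cnt >= 16
The weakest precondition is 2*p < 12 and 3*cnt >= 16.
Check whether 2*p < 14 and 3*cnt >= 16 implies it.
Countermodel: at the initial state cnt = 6, p = 6, the precondition holds but the weakest precondition fails.
Answer: invalid


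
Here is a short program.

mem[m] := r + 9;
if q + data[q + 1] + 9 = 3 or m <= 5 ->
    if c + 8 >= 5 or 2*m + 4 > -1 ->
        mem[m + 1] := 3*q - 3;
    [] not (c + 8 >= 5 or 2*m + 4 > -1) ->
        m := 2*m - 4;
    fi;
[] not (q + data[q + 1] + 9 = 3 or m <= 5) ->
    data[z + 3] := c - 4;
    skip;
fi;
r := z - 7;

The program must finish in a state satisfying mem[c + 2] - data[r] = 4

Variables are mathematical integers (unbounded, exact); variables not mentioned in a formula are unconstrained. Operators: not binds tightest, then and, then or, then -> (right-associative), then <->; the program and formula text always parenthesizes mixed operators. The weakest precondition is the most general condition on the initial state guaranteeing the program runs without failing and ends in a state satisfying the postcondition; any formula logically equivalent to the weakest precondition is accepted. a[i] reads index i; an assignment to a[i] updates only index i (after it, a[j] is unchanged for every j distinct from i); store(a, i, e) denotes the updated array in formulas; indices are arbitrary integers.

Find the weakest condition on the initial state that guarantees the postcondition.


Working backward. After the program, the postcondition mem[c + 2] - data[r] = 4 must hold; in canonical form it is mem[c + 2] = data[r] + 4.
Before r := z - 7: mem[c + 2] = data[z - 7] + 4
Then branch requires ((c >= -3 or 2*m > -5) -> store(mem, m + 1, 3*q - 3)[c + 2] = data[z - 7] + 4) and ((not (c >= -3 or 2*m > -5)) -> mem[c + 2] = data[z - 7] + 4); else branch requires mem[c + 2] = store(data, z + 3, c - 4)[z - 7] + 4.
Before the if: ((data[q + 1] + q = -6 or m <= 5) -> (((c >= -3 or 2*m > -5) -> store(mem, m + 1, 3*q - 3)[c + 2] = data[z - 7] + 4) and ((not (c >= -3 or 2*m > -5)) -> mem[c + 2] = data[z - 7] + 4))) and ((not (data[q + 1] + q = -6 or m <= 5)) -> mem[c + 2] = store(data, z + 3, c - 4)[z - 7] + 4)
Before mem[m] := r + 9: ((data[q + 1] + q = -6 or m <= 5) -> (((c >= -3 or 2*m > -5) -> store(store(mem, m, r + 9), m + 1, 3*q - 3)[c + 2] = data[z - 7] + 4) and ((not (c >= -3 or 2*m > -5)) -> store(mem, m, r + 9)[c + 2] = data[z - 7] + 4))) and ((not (data[q + 1] + q = -6 or m <= 5)) -> store(mem, m, r + 9)[c + 2] = store(data, z + 3, c - 4)[z - 7] + 4)
Answer: WP = ((data[q + 1] + q = -6 or m <= 5) -> (((c >= -3 or 2*m > -5) -> store(store(mem, m, r + 9), m + 1, 3*q - 3)[c + 2] = data[z - 7] + 4) and ((not (c >= -3 or 2*m > -5)) -> store(mem, m, r + 9)[c + 2] = data[z - 7] + 4))) and ((not (data[q + 1] + q = -6 or m <= 5)) -> store(mem, m, r + 9)[c + 2] = store(data, z + 3, c - 4)[z - 7] + 4)


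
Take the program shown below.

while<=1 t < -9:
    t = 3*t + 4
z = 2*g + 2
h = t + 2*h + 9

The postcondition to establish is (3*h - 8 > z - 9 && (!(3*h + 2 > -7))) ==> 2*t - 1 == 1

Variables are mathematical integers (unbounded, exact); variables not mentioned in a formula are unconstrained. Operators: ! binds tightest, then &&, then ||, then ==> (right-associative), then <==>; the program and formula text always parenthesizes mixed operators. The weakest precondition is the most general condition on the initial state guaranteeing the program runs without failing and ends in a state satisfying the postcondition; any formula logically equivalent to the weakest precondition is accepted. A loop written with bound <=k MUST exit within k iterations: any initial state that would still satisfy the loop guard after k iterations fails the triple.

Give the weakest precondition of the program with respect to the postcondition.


Working backward. After the program, the postcondition (3*h - 8 > z - 9 && (!(3*h + 2 > -7))) ==> 2*t - 1 == 1 must hold; in canonical form it is (3*h > z - 1 && (!(3*h > -9))) ==> 2*t == 2.
Before h := t + 2*h + 9: (6*h + 3*t > z - 28 && (!(6*h + 3*t > -36))) ==> 2*t == 2
Before z := 2*g + 2: (6*h + 3*t > 2*g - 26 && (!(6*h + 3*t > -36))) ==> 2*t == 2
Before the loop (bound <=1), unroll the exhaustion recursion (WP_0 = exit-now case; WP_j = one more guarded iteration, up to j = 1):
  WP_0: (!(t < -9)) && ((6*h + 3*t > 2*g - 26 && (!(6*h + 3*t > -36))) ==> 2*t == 2)
  WP_1: (t < -9 ==> ((!(3*t < -13)) && ((6*h + 9*t > 2*g - 38 && (!(6*h + 9*t > -48))) ==> 6*t == -6))) && ((!(t < -9)) ==> ((6*h + 3*t > 2*g - 26 && (!(6*h + 3*t > -36))) ==> 2*t == 2))
So before the loop: (t < -9 ==> ((!(3*t < -13)) && ((6*h + 9*t > 2*g - 38 && (!(6*h + 9*t > -48))) ==> 6*t == -6))) && ((!(t < -9)) ==> ((6*h + 3*t > 2*g - 26 && (!(6*h + 3*t > -36))) ==> 2*t == 2))
Answer: WP = (t < -9 ==> ((!(3*t < -13)) && ((6*h + 9*t > 2*g - 38 && (!(6*h + 9*t > -48))) ==> 6*t == -6))) && ((!(t < -9)) ==> ((6*h + 3*t > 2*g - 26 && (!(6*h + 3*t > -36))) ==> 2*t == 2))


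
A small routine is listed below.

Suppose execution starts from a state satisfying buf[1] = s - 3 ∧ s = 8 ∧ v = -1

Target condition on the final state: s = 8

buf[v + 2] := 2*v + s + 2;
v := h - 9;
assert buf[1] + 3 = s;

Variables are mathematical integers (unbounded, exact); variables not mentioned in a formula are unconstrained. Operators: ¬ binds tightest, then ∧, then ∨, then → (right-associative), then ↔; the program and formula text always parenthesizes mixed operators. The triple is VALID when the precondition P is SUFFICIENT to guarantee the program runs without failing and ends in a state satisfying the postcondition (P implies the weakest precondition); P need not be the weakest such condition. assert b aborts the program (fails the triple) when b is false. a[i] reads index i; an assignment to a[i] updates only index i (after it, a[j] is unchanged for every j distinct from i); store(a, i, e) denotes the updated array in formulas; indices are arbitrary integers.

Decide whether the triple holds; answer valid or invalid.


Working backward. After the program, s = 8 must hold.
Before assert buf[1] + 3 = s: buf[1] = s - 3 ∧ s = 8
Before v := h - 9: buf[1] = s - 3 ∧ s = 8
Before buf[v + 2] := 2*v + s + 2: store(buf, v + 2, s + 2*v + 2)[1] = s - 3 ∧ s = 8
The weakest precondition is store(buf, v + 2, s + 2*v + 2)[1] = s - 3 ∧ s = 8.
Check whether buf[1] = s - 3 ∧ s = 8 ∧ v = -1 implies it.
Countermodel: at the initial state buf = {[1] = 5, elsewhere 5}, s = 8, v = -1, the precondition holds but the weakest precondition fails.
Answer: invalid


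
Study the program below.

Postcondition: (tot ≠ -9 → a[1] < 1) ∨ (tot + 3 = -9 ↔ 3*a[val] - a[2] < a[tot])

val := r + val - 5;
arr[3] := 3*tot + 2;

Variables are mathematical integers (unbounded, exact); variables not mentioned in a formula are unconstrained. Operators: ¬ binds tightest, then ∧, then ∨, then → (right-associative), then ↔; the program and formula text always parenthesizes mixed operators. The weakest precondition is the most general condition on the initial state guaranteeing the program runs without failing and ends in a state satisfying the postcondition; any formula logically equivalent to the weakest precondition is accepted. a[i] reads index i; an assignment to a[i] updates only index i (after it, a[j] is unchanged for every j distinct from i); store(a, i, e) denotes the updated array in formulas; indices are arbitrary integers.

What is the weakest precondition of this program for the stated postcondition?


Working backward. After the program, the postcondition (tot ≠ -9 → a[1] < 1) ∨ (tot + 3 = -9 ↔ 3*a[val] - a[2] < a[tot]) must hold; in canonical form it is (tot ≠ -9 → a[1] < 1) ∨ (tot = -12 ↔ 3*a[val] < a[2] + a[tot]).
Before arr[3] := 3*tot + 2: (tot ≠ -9 → a[1] < 1) ∨ (tot = -12 ↔ 3*a[val] < a[2] + a[tot])
Before val := r + val - 5: (tot ≠ -9 → a[1] < 1) ∨ (tot = -12 ↔ 3*a[r + val - 5] < a[2] + a[tot])
Answer: WP = (tot ≠ -9 → a[1] < 1) ∨ (tot = -12 ↔ 3*a[r + val - 5] < a[2] + a[tot])


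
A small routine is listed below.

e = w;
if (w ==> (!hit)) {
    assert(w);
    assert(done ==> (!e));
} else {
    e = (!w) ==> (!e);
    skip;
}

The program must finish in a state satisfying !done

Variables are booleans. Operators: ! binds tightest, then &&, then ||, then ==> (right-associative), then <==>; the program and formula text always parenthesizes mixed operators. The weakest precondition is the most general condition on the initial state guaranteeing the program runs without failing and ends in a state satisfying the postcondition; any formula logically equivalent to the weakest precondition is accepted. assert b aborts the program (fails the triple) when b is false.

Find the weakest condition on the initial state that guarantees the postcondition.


Working backward. After the program, !done must hold.
Then branch requires w && (done ==> (!e)) && (!done); else branch requires !done.
Before the if: ((w ==> (!hit)) ==> (w && (done ==> (!e)) && (!done))) && ((!(w ==> (!hit))) ==> (!done))
Before e := w: ((w ==> (!hit)) ==> (w && (done ==> (!w)) && (!done))) && ((!(w ==> (!hit))) ==> (!done))
Answer: WP = ((w ==> (!hit)) ==> (w && (done ==> (!w)) && (!done))) && ((!(w ==> (!hit))) ==> (!done))


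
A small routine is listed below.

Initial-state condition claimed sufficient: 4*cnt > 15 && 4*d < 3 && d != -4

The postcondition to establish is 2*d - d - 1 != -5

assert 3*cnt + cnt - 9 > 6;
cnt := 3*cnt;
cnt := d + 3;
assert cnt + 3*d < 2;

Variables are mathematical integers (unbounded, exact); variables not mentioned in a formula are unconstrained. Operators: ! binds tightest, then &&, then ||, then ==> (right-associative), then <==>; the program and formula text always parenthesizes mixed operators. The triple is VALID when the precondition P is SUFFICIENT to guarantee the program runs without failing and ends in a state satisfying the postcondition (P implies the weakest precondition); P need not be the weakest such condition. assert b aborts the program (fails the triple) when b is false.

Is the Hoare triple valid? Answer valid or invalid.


Working backward. After the program, the postcondition 2*d - d - 1 != -5 must hold; in canonical form it is d != -4.
Before assert cnt + 3*d < 2: cnt + 3*d < 2 && d != -4
Before cnt := d + 3: 4*d < -1 && d != -4
Before cnt := 3*cnt: 4*d < -1 && d != -4
Before assert 3*cnt + cnt - 9 > 6: 4*cnt > 15 && 4*d < -1 && d != -4
The weakest precondition is 4*cnt > 15 && 4*d < -1 && d != -4.
Check whether 4*cnt > 15 && 4*d < 3 && d != -4 implies it.
Countermodel: at the initial state cnt = 4, d = 0, the precondition holds but the weakest precondition fails.
Answer: invalid


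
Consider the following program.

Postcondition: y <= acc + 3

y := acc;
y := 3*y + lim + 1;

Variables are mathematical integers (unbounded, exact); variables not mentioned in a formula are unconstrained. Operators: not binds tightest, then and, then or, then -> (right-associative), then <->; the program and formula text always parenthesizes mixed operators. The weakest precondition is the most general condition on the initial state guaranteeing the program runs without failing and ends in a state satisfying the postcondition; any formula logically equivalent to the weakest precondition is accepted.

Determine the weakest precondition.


Working backward. After the program, y <= acc + 3 must hold.
Before y := 3*y + lim + 1: lim + 3*y <= acc + 2
Before y := acc: 2*acc + lim <= 2
Answer: WP = 2*acc + lim <= 2


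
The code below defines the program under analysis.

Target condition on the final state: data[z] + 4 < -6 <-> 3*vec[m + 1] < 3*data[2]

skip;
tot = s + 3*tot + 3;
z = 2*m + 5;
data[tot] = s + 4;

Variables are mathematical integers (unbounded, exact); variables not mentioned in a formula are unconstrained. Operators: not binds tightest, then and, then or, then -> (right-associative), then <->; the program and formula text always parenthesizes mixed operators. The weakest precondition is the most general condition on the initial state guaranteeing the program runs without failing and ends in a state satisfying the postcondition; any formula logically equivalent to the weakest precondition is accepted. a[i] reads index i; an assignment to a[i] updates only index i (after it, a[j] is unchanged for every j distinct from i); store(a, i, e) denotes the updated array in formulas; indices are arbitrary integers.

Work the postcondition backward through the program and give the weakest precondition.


Working backward. After the program, the postcondition data[z] + 4 < -6 <-> 3*vec[m + 1] < 3*data[2] must hold; in canonical form it is data[z] < -10 <-> 3*vec[m + 1] < 3*data[2].
Before data[tot] := s + 4: store(data, tot, s + 4)[z] < -10 <-> 3*vec[m + 1] < 3*store(data, tot, s + 4)[2]
Before z := 2*m + 5: store(data, tot, s + 4)[2*m + 5] < -10 <-> 3*vec[m + 1] < 3*store(data, tot, s + 4)[2]
Before tot := s + 3*tot + 3: store(data, s + 3*tot + 3, s + 4)[2*m + 5] < -10 <-> 3*vec[m + 1] < 3*store(data, s + 3*tot + 3, s + 4)[2]
Before skip: store(data, s + 3*tot + 3, s + 4)[2*m + 5] < -10 <-> 3*vec[m + 1] < 3*store(data, s + 3*tot + 3, s + 4)[2]
Answer: WP = store(data, s + 3*tot + 3, s + 4)[2*m + 5] < -10 <-> 3*vec[m + 1] < 3*store(data, s + 3*tot + 3, s + 4)[2]


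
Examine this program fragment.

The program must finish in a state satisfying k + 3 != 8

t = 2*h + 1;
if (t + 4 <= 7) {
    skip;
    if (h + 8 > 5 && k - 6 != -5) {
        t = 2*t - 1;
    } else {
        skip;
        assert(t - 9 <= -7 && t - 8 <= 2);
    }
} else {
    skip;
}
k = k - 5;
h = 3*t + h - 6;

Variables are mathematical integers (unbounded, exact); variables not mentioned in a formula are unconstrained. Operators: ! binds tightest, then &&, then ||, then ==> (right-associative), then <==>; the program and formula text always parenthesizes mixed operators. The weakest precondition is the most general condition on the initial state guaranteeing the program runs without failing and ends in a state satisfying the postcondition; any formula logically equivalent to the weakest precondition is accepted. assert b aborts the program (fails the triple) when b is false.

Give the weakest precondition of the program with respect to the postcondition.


Working backward. After the program, the postcondition k + 3 != 8 must hold; in canonical form it is k != 5.
Before h := 3*t + h - 6: k != 5
Before k := k - 5: k != 10
Then branch requires ((h > -3 && k != 1) ==> k != 10) && ((!(h > -3 && k != 1)) ==> (t <= 2 && t <= 10 && k != 10)); else branch requires k != 10.
Before the if: (t <= 3 ==> (((h > -3 && k != 1) ==> k != 10) && ((!(h > -3 && k != 1)) ==> (t <= 2 && t <= 10 && k != 10)))) && ((!(t <= 3)) ==> k != 10)
Before t := 2*h + 1: (2*h <= 2 ==> (((h > -3 && k != 1) ==> k != 10) && ((!(h > -3 && k != 1)) ==> (2*h <= 1 && 2*h <= 9 && k != 10)))) && ((!(2*h <= 2)) ==> k != 10)
Answer: WP = (2*h <= 2 ==> (((h > -3 && k != 1) ==> k != 10) && ((!(h > -3 && k != 1)) ==> (2*h <= 1 && 2*h <= 9 && k != 10)))) && ((!(2*h <= 2)) ==> k != 10)


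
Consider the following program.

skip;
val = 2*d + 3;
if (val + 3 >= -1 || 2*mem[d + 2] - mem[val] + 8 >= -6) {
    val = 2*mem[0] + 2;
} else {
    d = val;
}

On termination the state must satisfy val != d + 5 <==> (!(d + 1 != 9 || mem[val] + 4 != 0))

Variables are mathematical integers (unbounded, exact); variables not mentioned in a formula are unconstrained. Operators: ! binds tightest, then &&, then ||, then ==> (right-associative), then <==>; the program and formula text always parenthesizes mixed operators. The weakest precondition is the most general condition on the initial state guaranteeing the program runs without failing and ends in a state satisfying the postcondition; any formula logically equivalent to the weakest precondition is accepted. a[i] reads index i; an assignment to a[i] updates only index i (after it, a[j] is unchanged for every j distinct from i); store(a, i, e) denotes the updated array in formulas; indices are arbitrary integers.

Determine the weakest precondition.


Working backward. After the program, the postcondition val != d + 5 <==> (!(d + 1 != 9 || mem[val] + 4 != 0)) must hold; in canonical form it is val != d + 5 <==> (!(d != 8 || mem[val] != -4)).
Then branch requires 2*mem[0] != d + 3 <==> (!(d != 8 || mem[2*mem[0] + 2] != -4)); else branch requires !(val != 8 || mem[val] != -4).
Before the if: ((val >= -4 || 2*mem[d + 2] >= mem[val] - 14) ==> (2*mem[0] != d + 3 <==> (!(d != 8 || mem[2*mem[0] + 2] != -4)))) && ((!(val >= -4 || 2*mem[d + 2] >= mem[val] - 14)) ==> (!(val != 8 || mem[val] != -4)))
Before val := 2*d + 3: ((2*d >= -7 || 2*mem[d + 2] >= mem[2*d + 3] - 14) ==> (2*mem[0] != d + 3 <==> (!(d != 8 || mem[2*mem[0] + 2] != -4)))) && ((!(2*d >= -7 || 2*mem[d + 2] >= mem[2*d + 3] - 14)) ==> (!(2*d != 5 || mem[2*d + 3] != -4)))
Before skip: ((2*d >= -7 || 2*mem[d + 2] >= mem[2*d + 3] - 14) ==> (2*mem[0] != d + 3 <==> (!(d != 8 || mem[2*mem[0] + 2] != -4)))) && ((!(2*d >= -7 || 2*mem[d + 2] >= mem[2*d + 3] - 14)) ==> (!(2*d != 5 || mem[2*d + 3] != -4)))
Answer: WP = ((2*d >= -7 || 2*mem[d + 2] >= mem[2*d + 3] - 14) ==> (2*mem[0] != d + 3 <==> (!(d != 8 || mem[2*mem[0] + 2] != -4)))) && ((!(2*d >= -7 || 2*mem[d + 2] >= mem[2*d + 3] - 14)) ==> (!(2*d != 5 || mem[2*d + 3] != -4)))


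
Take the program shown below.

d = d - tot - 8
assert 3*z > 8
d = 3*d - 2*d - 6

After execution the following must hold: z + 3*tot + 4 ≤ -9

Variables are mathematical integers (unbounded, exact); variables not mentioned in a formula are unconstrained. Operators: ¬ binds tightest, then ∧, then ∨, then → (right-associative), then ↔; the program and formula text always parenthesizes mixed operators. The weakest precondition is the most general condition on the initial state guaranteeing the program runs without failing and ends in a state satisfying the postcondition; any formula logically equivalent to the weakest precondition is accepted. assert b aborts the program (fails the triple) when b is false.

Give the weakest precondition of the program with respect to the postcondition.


Working backward. After the program, the postcondition z + 3*tot + 4 ≤ -9 must hold; in canonical form it is 3*tot + z ≤ -13.
Before d := 3*d - 2*d - 6: 3*tot + z ≤ -13
Before assert 3*z > 8: 3*z > 8 ∧ 3*tot + z ≤ -13
Before d := d - tot - 8: 3*z > 8 ∧ 3*tot + z ≤ -13
Answer: WP = 3*z > 8 ∧ 3*tot + z ≤ -13


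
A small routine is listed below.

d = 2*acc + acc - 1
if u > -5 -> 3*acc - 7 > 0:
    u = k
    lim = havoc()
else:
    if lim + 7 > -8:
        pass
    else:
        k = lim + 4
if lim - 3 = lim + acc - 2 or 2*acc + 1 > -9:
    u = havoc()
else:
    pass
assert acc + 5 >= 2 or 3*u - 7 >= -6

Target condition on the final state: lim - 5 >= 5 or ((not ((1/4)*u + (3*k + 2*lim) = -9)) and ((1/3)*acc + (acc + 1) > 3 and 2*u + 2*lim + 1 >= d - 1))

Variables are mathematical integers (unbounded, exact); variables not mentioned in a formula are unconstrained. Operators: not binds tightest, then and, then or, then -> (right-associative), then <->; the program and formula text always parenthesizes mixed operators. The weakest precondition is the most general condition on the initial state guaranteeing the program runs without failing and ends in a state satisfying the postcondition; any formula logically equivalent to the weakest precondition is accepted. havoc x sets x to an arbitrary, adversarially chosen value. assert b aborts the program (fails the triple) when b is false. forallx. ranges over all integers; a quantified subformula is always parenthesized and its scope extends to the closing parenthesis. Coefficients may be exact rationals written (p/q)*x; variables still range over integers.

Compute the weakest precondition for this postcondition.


Working backward. After the program, the postcondition lim - 5 >= 5 or ((not ((1/4)*u + (3*k + 2*lim) = -9)) and ((1/3)*acc + (acc + 1) > 3 and 2*u + 2*lim + 1 >= d - 1)) must hold; in canonical form it is lim >= 10 or ((not (3*k + 2*lim + (1/4)*u = -9)) and (4/3)*acc > 2 and 2*lim + 2*u >= d - 2).
Before assert acc + 5 >= 2 or 3*u - 7 >= -6: (acc >= -3 or 3*u >= 1) and (lim >= 10 or ((not (3*k + 2*lim + (1/4)*u = -9)) and (4/3)*acc > 2 and 2*lim + 2*u >= d - 2))
Then branch requires forall u_1. ((acc >= -3 or 3*u_1 >= 1) and (lim >= 10 or ((not (3*k + 2*lim + (1/4)*u_1 = -9)) and (4/3)*acc > 2 and 2*lim + 2*u_1 >= d - 2))); else branch requires (acc >= -3 or 3*u >= 1) and (lim >= 10 or ((not (3*k + 2*lim + (1/4)*u = -9)) and (4/3)*acc > 2 and 2*lim + 2*u >= d - 2)).
Before the if: ((acc = -1 or 2*acc > -10) -> (forall u_1. ((acc >= -3 or 3*u_1 >= 1) and (lim >= 10 or ((not (3*k + 2*lim + (1/4)*u_1 = -9)) and (4/3)*acc > 2 and 2*lim + 2*u_1 >= d - 2))))) and ((not (acc = -1 or 2*acc > -10)) -> ((acc >= -3 or 3*u >= 1) and (lim >= 10 or ((not (3*k + 2*lim + (1/4)*u = -9)) and (4/3)*acc > 2 and 2*lim + 2*u >= d - 2))))
Then branch requires forall lim_1. (((acc = -1 or 2*acc > -10) -> (forall u_1. ((acc >= -3 or 3*u_1 >= 1) and (lim_1 >= 10 or ((not (3*k + 2*lim_1 + (1/4)*u_1 = -9)) and (4/3)*acc > 2 and 2*lim_1 + 2*u_1 >= d - 2))))) and ((not (acc = -1 or 2*acc > -10)) -> ((acc >= -3 or 3*k >= 1) and (lim_1 >= 10 or ((not ((13/4)*k + 2*lim_1 = -9)) and (4/3)*acc > 2 and 2*k + 2*lim_1 >= d - 2))))); else branch requires (lim > -15 -> (((acc = -1 or 2*acc > -10) -> (forall u_1. ((acc >= -3 or 3*u_1 >= 1) and (lim >= 10 or ((not (3*k + 2*lim + (1/4)*u_1 = -9)) and (4/3)*acc > 2 and 2*lim + 2*u_1 >= d - 2))))) and ((not (acc = -1 or 2*acc > -10)) -> ((acc >= -3 or 3*u >= 1) and (lim >= 10 or ((not (3*k + 2*lim + (1/4)*u = -9)) and (4/3)*acc > 2 and 2*lim + 2*u >= d - 2)))))) and ((not (lim > -15)) -> (((acc = -1 or 2*acc > -10) -> (forall u_1. ((acc >= -3 or 3*u_1 >= 1) and (lim >= 10 or ((not (5*lim + (1/4)*u_1 = -21)) and (4/3)*acc > 2 and 2*lim + 2*u_1 >= d - 2))))) and ((not (acc = -1 or 2*acc > -10)) -> ((acc >= -3 or 3*u >= 1) and (lim >= 10 or ((not (5*lim + (1/4)*u = -21)) and (4/3)*acc > 2 and 2*lim + 2*u >= d - 2)))))).
Before the if: ((u > -5 -> 3*acc > 7) -> (forall lim_1. (((acc = -1 or 2*acc > -10) -> (forall u_1. ((acc >= -3 or 3*u_1 >= 1) and (lim_1 >= 10 or ((not (3*k + 2*lim_1 + (1/4)*u_1 = -9)) and (4/3)*acc > 2 and 2*lim_1 + 2*u_1 >= d - 2))))) and ((not (acc = -1 or 2*acc > -10)) -> ((acc >= -3 or 3*k >= 1) and (lim_1 >= 10 or ((not ((13/4)*k + 2*lim_1 = -9)) and (4/3)*acc > 2 and 2*k + 2*lim_1 >= d - 2))))))) and ((not (u > -5 -> 3*acc > 7)) -> ((lim > -15 -> (((acc = -1 or 2*acc > -10) -> (forall u_1. ((acc >= -3 or 3*u_1 >= 1) and (lim >= 10 or ((not (3*k + 2*lim + (1/4)*u_1 = -9)) and (4/3)*acc > 2 and 2*lim + 2*u_1 >= d - 2))))) and ((not (acc = -1 or 2*acc > -10)) -> ((acc >= -3 or 3*u >= 1) and (lim >= 10 or ((not (3*k + 2*lim + (1/4)*u = -9)) and (4/3)*acc > 2 and 2*lim + 2*u >= d - 2)))))) and ((not (lim > -15)) -> (((acc = -1 or 2*acc > -10) -> (forall u_1. ((acc >= -3 or 3*u_1 >= 1) and (lim >= 10 or ((not (5*lim + (1/4)*u_1 = -21)) and (4/3)*acc > 2 and 2*lim + 2*u_1 >= d - 2))))) and ((not (acc = -1 or 2*acc > -10)) -> ((acc >= -3 or 3*u >= 1) and (lim >= 10 or ((not (5*lim + (1/4)*u = -21)) and (4/3)*acc > 2 and 2*lim + 2*u >= d - 2))))))))
Before d := 2*acc + acc - 1: ((u > -5 -> 3*acc > 7) -> (forall lim_1. (((acc = -1 or 2*acc > -10) -> (forall u_1. ((acc >= -3 or 3*u_1 >= 1) and (lim_1 >= 10 or ((not (3*k + 2*lim_1 + (1/4)*u_1 = -9)) and (4/3)*acc > 2 and 2*lim_1 + 2*u_1 >= 3*acc - 3))))) and ((not (acc = -1 or 2*acc > -10)) -> ((acc >= -3 or 3*k >= 1) and (lim_1 >= 10 or ((not ((13/4)*k + 2*lim_1 = -9)) and (4/3)*acc > 2 and 2*k + 2*lim_1 >= 3*acc - 3))))))) and ((not (u > -5 -> 3*acc > 7)) -> ((lim > -15 -> (((acc = -1 or 2*acc > -10) -> (forall u_1. ((acc >= -3 or 3*u_1 >= 1) and (lim >= 10 or ((not (3*k + 2*lim + (1/4)*u_1 = -9)) and (4/3)*acc > 2 and 2*lim + 2*u_1 >= 3*acc - 3))))) and ((not (acc = -1 or 2*acc > -10)) -> ((acc >= -3 or 3*u >= 1) and (lim >= 10 or ((not (3*k + 2*lim + (1/4)*u = -9)) and (4/3)*acc > 2 and 2*lim + 2*u >= 3*acc - 3)))))) and ((not (lim > -15)) -> (((acc = -1 or 2*acc > -10) -> (forall u_1. ((acc >= -3 or 3*u_1 >= 1) and (lim >= 10 or ((not (5*lim + (1/4)*u_1 = -21)) and (4/3)*acc > 2 and 2*lim + 2*u_1 >= 3*acc - 3))))) and ((not (acc = -1 or 2*acc > -10)) -> ((acc >= -3 or 3*u >= 1) and (lim >= 10 or ((not (5*lim + (1/4)*u = -21)) and (4/3)*acc > 2 and 2*lim + 2*u >= 3*acc - 3))))))))
Answer: WP = ((u > -5 -> 3*acc > 7) -> (forall lim_1. (((acc = -1 or 2*acc > -10) -> (forall u_1. ((acc >= -3 or 3*u_1 >= 1) and (lim_1 >= 10 or ((not (3*k + 2*lim_1 + (1/4)*u_1 = -9)) and (4/3)*acc > 2 and 2*lim_1 + 2*u_1 >= 3*acc - 3))))) and ((not (acc = -1 or 2*acc > -10)) -> ((acc >= -3 or 3*k >= 1) and (lim_1 >= 10 or ((not ((13/4)*k + 2*lim_1 = -9)) and (4/3)*acc > 2 and 2*k + 2*lim_1 >= 3*acc - 3))))))) and ((not (u > -5 -> 3*acc > 7)) -> ((lim > -15 -> (((acc = -1 or 2*acc > -10) -> (forall u_1. ((acc >= -3 or 3*u_1 >= 1) and (lim >= 10 or ((not (3*k + 2*lim + (1/4)*u_1 = -9)) and (4/3)*acc > 2 and 2*lim + 2*u_1 >= 3*acc - 3))))) and ((not (acc = -1 or 2*acc > -10)) -> ((acc >= -3 or 3*u >= 1) and (lim >= 10 or ((not (3*k + 2*lim + (1/4)*u = -9)) and (4/3)*acc > 2 and 2*lim + 2*u >= 3*acc - 3)))))) and ((not (lim > -15)) -> (((acc = -1 or 2*acc > -10) -> (forall u_1. ((acc >= -3 or 3*u_1 >= 1) and (lim >= 10 or ((not (5*lim + (1/4)*u_1 = -21)) and (4/3)*acc > 2 and 2*lim + 2*u_1 >= 3*acc - 3))))) and ((not (acc = -1 or 2*acc > -10)) -> ((acc >= -3 or 3*u >= 1) and (lim >= 10 or ((not (5*lim + (1/4)*u = -21)) and (4/3)*acc > 2 and 2*lim + 2*u >= 3*acc - 3))))))))
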